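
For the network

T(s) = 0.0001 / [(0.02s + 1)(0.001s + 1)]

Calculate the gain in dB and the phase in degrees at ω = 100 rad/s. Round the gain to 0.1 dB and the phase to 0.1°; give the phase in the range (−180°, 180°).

At ω = 100 rad/s:
pole (1 + j100·0.02) = 1 + j2 → |·| ≈ 2.2361, ∠ ≈ 63.43°
pole (1 + j100·0.001) = 1 + j0.1 → |·| ≈ 1.005, ∠ ≈ 5.71°
|T| = 0.0001 · 1 / (2.2361 · 1.005) ≈ 4.4498e-05
Gain = 20 log₁₀(4.4498e-05) ≈ -87.03 dB
∠T = (0°) − (63.43° + 5.71°) = -69.14°

-87.0 dB, -69.1°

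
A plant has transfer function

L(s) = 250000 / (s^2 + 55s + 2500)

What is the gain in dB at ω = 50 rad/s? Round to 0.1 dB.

39.2 dB

At s = jω = j50:
quadratic: (j50)² + 55·j50 + 2500 = 0 + j2750 → |·| ≈ 2750, ∠ ≈ 90.00°
|L| = 250000 / 2750 ≈ 90.909
Gain = 20 log₁₀(90.909) ≈ 39.17 dB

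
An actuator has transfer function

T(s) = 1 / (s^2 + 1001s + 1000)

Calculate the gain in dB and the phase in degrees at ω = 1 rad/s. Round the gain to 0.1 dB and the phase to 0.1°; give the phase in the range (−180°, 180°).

-63.0 dB, -45.1°

Substitute s = j1:
Numerator: 1 = 1 + j0
Denominator: (j1)^2 + 1001(j1) + 1000 = 999 + j1001
|N| = √(1² + 0²) ≈ 1, ∠N ≈ 0.00°
|D| = √(999² + 1001²) ≈ 1414.2, ∠D ≈ 45.06°
|T| = 1 / 1414.2 ≈ 0.00070711
Gain = 20 log₁₀(0.00070711) ≈ -63.01 dB
∠T = 0.00° − 45.06° = -45.06°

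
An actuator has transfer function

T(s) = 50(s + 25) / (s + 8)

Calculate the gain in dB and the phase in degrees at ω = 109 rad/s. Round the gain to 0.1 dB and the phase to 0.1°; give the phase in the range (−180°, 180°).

34.2 dB, -8.7°

At s = jω = j109:
zero (s+25): 25 + j109 → |·| = √(25²+109²) = √12506 ≈ 111.83, ∠ = arctan(109/25) ≈ 77.08°
pole (s+8): 8 + j109 → |·| = √(8²+109²) = √11945 ≈ 109.29, ∠ = arctan(109/8) ≈ 85.80°
|T| = 50 · 111.83 / 109.29 ≈ 51.162
Gain = 20 log₁₀(51.162) ≈ 34.18 dB
∠T = 77.08° − 85.80° = -8.72°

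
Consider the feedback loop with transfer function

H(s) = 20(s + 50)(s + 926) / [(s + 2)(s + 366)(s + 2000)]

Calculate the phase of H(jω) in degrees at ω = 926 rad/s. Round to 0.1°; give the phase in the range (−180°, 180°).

At s = jω = j926:
zero (s+50): 50 + j926 → |·| = √(50²+926²) = √859976 ≈ 927.35, ∠ = arctan(926/50) ≈ 86.91°
zero (s+926): 926 + j926 → |·| = √(926²+926²) = √1714952 ≈ 1309.6, ∠ = arctan(926/926) ≈ 45.00°
pole (s+2): 2 + j926 → |·| = √(2²+926²) = √857480 ≈ 926, ∠ = arctan(926/2) ≈ 89.88°
pole (s+366): 366 + j926 → |·| = √(366²+926²) = √991432 ≈ 995.71, ∠ = arctan(926/366) ≈ 68.43°
pole (s+2000): 2000 + j926 → |·| = √(2000²+926²) = √4857476 ≈ 2204, ∠ = arctan(926/2000) ≈ 24.84°
∠H = 131.91° − 183.15° = -51.24°

-51.2°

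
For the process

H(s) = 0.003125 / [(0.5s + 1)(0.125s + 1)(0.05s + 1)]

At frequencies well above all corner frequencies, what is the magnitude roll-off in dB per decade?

-60 dB/decade

Each pole contributes −20 dB/decade at high frequency; each zero contributes +20 dB/decade.
Net: 0 zero(s) − 3 pole(s) → -60 dB/decade.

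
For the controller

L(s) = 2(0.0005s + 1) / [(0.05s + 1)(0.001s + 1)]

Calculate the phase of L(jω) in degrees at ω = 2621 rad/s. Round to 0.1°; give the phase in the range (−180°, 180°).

At ω = 2621 rad/s:
zero (1 + j2621·0.0005) = 1 + j1.3105 → |·| ≈ 1.6485, ∠ ≈ 52.65°
pole (1 + j2621·0.05) = 1 + j131.05 → |·| ≈ 131.05, ∠ ≈ 89.56°
pole (1 + j2621·0.001) = 1 + j2.621 → |·| ≈ 2.8053, ∠ ≈ 69.12°
∠L = (52.65°) − (89.56° + 69.12°) = -106.03°

-106.0°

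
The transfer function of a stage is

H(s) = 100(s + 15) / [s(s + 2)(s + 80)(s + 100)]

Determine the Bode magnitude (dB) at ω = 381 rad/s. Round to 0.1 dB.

-115.3 dB

At s = jω = j381:
zero (s+15): 15 + j381 → |·| = √(15²+381²) = √145386 ≈ 381.3, ∠ = arctan(381/15) ≈ 87.75°
pole (s+2): 2 + j381 → |·| = √(2²+381²) = √145165 ≈ 381.01, ∠ = arctan(381/2) ≈ 89.70°
pole (s+80): 80 + j381 → |·| = √(80²+381²) = √151561 ≈ 389.31, ∠ = arctan(381/80) ≈ 78.14°
pole (s+100): 100 + j381 → |·| = √(100²+381²) = √155161 ≈ 393.9, ∠ = arctan(381/100) ≈ 75.29°
pole at origin: |s| = 381, ∠ = 90.00° (in denominator)
|H| = 100 · 381.3 / 2.2261e+10 ≈ 1.7129e-06
Gain = 20 log₁₀(1.7129e-06) ≈ -115.33 dB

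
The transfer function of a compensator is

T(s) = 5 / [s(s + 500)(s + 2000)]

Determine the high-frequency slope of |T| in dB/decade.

Each pole contributes −20 dB/decade at high frequency; each zero contributes +20 dB/decade.
Net: 0 zero(s) − 3 pole(s) → -60 dB/decade.

-60 dB/decade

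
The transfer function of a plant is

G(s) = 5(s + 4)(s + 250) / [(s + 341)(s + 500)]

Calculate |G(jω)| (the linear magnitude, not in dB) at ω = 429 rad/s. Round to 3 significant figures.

At s = jω = j429:
zero (s+4): 4 + j429 → |·| = √(4²+429²) = √184057 ≈ 429.02, ∠ = arctan(429/4) ≈ 89.47°
zero (s+250): 250 + j429 → |·| = √(250²+429²) = √246541 ≈ 496.53, ∠ = arctan(429/250) ≈ 59.77°
pole (s+341): 341 + j429 → |·| = √(341²+429²) = √300322 ≈ 548.02, ∠ = arctan(429/341) ≈ 51.52°
pole (s+500): 500 + j429 → |·| = √(500²+429²) = √434041 ≈ 658.82, ∠ = arctan(429/500) ≈ 40.63°
|G| = 5 · 2.1302e+05 / 3.6105e+05 ≈ 2.95

2.95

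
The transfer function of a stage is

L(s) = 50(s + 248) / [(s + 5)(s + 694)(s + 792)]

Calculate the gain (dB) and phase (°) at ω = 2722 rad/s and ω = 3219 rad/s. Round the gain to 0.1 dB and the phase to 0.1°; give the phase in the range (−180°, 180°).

ω = 2722: -104.0 dB, -154.6°; ω = 3219: -106.8 dB, -158.3°

At s = jω = j2722:
zero (s+248): 248 + j2722 → |·| = √(248²+2722²) = √7470788 ≈ 2733.3, ∠ = arctan(2722/248) ≈ 84.79°
pole (s+5): 5 + j2722 → |·| = √(5²+2722²) = √7409309 ≈ 2722, ∠ = arctan(2722/5) ≈ 89.89°
pole (s+694): 694 + j2722 → |·| = √(694²+2722²) = √7890920 ≈ 2809.1, ∠ = arctan(2722/694) ≈ 75.70°
pole (s+792): 792 + j2722 → |·| = √(792²+2722²) = √8036548 ≈ 2834.9, ∠ = arctan(2722/792) ≈ 73.78°
|L| = 50 · 2733.3 / 2.1677e+10 ≈ 6.3046e-06
Gain = 20 log₁₀(6.3046e-06) ≈ -104.01 dB
∠L = 84.79° − 239.37° = -154.58°

At s = jω = j3219:
zero (s+248): 248 + j3219 → |·| = √(248²+3219²) = √10423465 ≈ 3228.5, ∠ = arctan(3219/248) ≈ 85.59°
pole (s+5): 5 + j3219 → |·| = √(5²+3219²) = √10361986 ≈ 3219, ∠ = arctan(3219/5) ≈ 89.91°
pole (s+694): 694 + j3219 → |·| = √(694²+3219²) = √10843597 ≈ 3293, ∠ = arctan(3219/694) ≈ 77.83°
pole (s+792): 792 + j3219 → |·| = √(792²+3219²) = √10989225 ≈ 3315, ∠ = arctan(3219/792) ≈ 76.18°
|L| = 50 · 3228.5 / 3.514e+10 ≈ 4.5938e-06
Gain = 20 log₁₀(4.5938e-06) ≈ -106.76 dB
∠L = 85.59° − 243.92° = -158.33°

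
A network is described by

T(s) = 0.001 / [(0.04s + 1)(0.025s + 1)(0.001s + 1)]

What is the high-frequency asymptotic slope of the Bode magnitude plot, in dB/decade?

Each pole contributes −20 dB/decade at high frequency; each zero contributes +20 dB/decade.
Net: 0 zero(s) − 3 pole(s) → -60 dB/decade.

-60 dB/decade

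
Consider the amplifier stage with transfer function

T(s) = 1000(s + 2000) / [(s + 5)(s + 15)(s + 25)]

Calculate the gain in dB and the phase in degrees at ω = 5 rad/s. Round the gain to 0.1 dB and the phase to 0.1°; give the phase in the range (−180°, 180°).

56.9 dB, -74.6°

At s = jω = j5:
zero (s+2000): 2000 + j5 → |·| = √(2000²+5²) = √4000025 ≈ 2000, ∠ = arctan(5/2000) ≈ 0.14°
pole (s+5): 5 + j5 → |·| = √(5²+5²) = √50 ≈ 7.0711, ∠ = arctan(5/5) ≈ 45.00°
pole (s+15): 15 + j5 → |·| = √(15²+5²) = √250 ≈ 15.811, ∠ = arctan(5/15) ≈ 18.43°
pole (s+25): 25 + j5 → |·| = √(25²+5²) = √650 ≈ 25.495, ∠ = arctan(5/25) ≈ 11.31°
|T| = 1000 · 2000 / 2850.4 ≈ 701.66
Gain = 20 log₁₀(701.66) ≈ 56.92 dB
∠T = 0.14° − 74.74° = -74.60°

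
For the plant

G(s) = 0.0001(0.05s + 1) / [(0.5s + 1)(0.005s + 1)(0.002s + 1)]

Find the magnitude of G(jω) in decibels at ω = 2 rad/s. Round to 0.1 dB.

-83.0 dB

At ω = 2 rad/s:
zero (1 + j2·0.05) = 1 + j0.1 → |·| ≈ 1.005, ∠ ≈ 5.71°
pole (1 + j2·0.5) = 1 + j1 → |·| ≈ 1.4142, ∠ ≈ 45.00°
pole (1 + j2·0.005) = 1 + j0.01 → |·| ≈ 1, ∠ ≈ 0.57°
pole (1 + j2·0.002) = 1 + j0.004 → |·| ≈ 1, ∠ ≈ 0.23°
|G| = 0.0001 · 1.005 / (1.4142 · 1 · 1) ≈ 7.1065e-05
Gain = 20 log₁₀(7.1065e-05) ≈ -82.97 dB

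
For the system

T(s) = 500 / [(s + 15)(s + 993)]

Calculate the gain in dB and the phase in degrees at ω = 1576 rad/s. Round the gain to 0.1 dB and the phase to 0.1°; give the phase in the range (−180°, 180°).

-75.4 dB, -147.2°

At s = jω = j1576:
pole (s+15): 15 + j1576 → |·| = √(15²+1576²) = √2484001 ≈ 1576.1, ∠ = arctan(1576/15) ≈ 89.45°
pole (s+993): 993 + j1576 → |·| = √(993²+1576²) = √3469825 ≈ 1862.7, ∠ = arctan(1576/993) ≈ 57.79°
|T| = 500 / 2.9358e+06 ≈ 0.00017031
Gain = 20 log₁₀(0.00017031) ≈ -75.38 dB
∠T = 0.00° − 147.24° = -147.24°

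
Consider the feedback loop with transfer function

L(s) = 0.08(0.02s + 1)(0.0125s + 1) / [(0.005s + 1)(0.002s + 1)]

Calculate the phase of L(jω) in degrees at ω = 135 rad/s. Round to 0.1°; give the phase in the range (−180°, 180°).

79.9°

At ω = 135 rad/s:
zero (1 + j135·0.02) = 1 + j2.7 → |·| ≈ 2.8792, ∠ ≈ 69.68°
zero (1 + j135·0.0125) = 1 + j1.6875 → |·| ≈ 1.9615, ∠ ≈ 59.35°
pole (1 + j135·0.005) = 1 + j0.675 → |·| ≈ 1.2065, ∠ ≈ 34.02°
pole (1 + j135·0.002) = 1 + j0.27 → |·| ≈ 1.0358, ∠ ≈ 15.11°
∠L = (69.68° + 59.35°) − (34.02° + 15.11°) = 79.90°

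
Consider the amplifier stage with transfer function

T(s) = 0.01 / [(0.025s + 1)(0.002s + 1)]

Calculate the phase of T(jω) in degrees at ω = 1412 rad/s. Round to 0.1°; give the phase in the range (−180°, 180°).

-158.9°

At ω = 1412 rad/s:
pole (1 + j1412·0.025) = 1 + j35.3 → |·| ≈ 35.314, ∠ ≈ 88.38°
pole (1 + j1412·0.002) = 1 + j2.824 → |·| ≈ 2.9958, ∠ ≈ 70.50°
∠T = (0°) − (88.38° + 70.50°) = -158.88°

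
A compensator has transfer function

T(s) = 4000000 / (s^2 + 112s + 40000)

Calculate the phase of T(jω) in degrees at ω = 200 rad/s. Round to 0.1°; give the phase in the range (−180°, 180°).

At s = jω = j200:
quadratic: (j200)² + 112·j200 + 40000 = 0 + j22400 → |·| ≈ 22400, ∠ ≈ 90.00°
∠T = 0.00° − 90.00° = -90.00°

-90.0°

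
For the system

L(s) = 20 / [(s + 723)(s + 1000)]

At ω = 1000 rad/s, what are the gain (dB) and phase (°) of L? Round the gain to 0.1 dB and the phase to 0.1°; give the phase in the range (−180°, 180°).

At s = jω = j1000:
pole (s+723): 723 + j1000 → |·| = √(723²+1000²) = √1522729 ≈ 1234, ∠ = arctan(1000/723) ≈ 54.13°
pole (s+1000): 1000 + j1000 → |·| = √(1000²+1000²) = √2000000 ≈ 1414.2, ∠ = arctan(1000/1000) ≈ 45.00°
|L| = 20 / 1.7451e+06 ≈ 1.1461e-05
Gain = 20 log₁₀(1.1461e-05) ≈ -98.82 dB
∠L = 0.00° − 99.13° = -99.13°

-98.8 dB, -99.1°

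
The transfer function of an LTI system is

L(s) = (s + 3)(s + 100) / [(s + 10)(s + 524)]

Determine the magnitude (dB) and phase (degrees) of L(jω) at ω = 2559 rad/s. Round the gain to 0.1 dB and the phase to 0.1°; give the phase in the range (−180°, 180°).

At s = jω = j2559:
zero (s+3): 3 + j2559 → |·| = √(3²+2559²) = √6548490 ≈ 2559, ∠ = arctan(2559/3) ≈ 89.93°
zero (s+100): 100 + j2559 → |·| = √(100²+2559²) = √6558481 ≈ 2561, ∠ = arctan(2559/100) ≈ 87.76°
pole (s+10): 10 + j2559 → |·| = √(10²+2559²) = √6548581 ≈ 2559, ∠ = arctan(2559/10) ≈ 89.78°
pole (s+524): 524 + j2559 → |·| = √(524²+2559²) = √6823057 ≈ 2612.1, ∠ = arctan(2559/524) ≈ 78.43°
|L| = 1 · 6.5536e+06 / 6.6844e+06 ≈ 0.98043
Gain = 20 log₁₀(0.98043) ≈ -0.17 dB
∠L = 177.69° − 168.21° = 9.48°

-0.2 dB, 9.5°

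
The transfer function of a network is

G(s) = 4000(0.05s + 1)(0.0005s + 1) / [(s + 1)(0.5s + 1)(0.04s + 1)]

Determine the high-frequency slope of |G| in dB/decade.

-20 dB/decade

Each pole contributes −20 dB/decade at high frequency; each zero contributes +20 dB/decade.
Net: 2 zero(s) − 3 pole(s) → -20 dB/decade.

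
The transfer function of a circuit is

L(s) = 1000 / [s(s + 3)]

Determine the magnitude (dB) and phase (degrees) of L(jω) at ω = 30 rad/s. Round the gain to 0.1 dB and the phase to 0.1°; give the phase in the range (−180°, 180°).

At s = jω = j30:
pole (s+3): 3 + j30 → |·| = √(3²+30²) = √909 ≈ 30.15, ∠ = arctan(30/3) ≈ 84.29°
pole at origin: |s| = 30, ∠ = 90.00° (in denominator)
|L| = 1000 / 904.5 ≈ 1.1056
Gain = 20 log₁₀(1.1056) ≈ 0.87 dB
∠L = 0.00° − 174.29° = -174.29°

0.9 dB, -174.3°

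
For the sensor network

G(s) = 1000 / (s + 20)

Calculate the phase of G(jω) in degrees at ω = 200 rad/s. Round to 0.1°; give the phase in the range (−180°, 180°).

At s = jω = j200:
pole (s+20): 20 + j200 → |·| = √(20²+200²) = √40400 ≈ 201, ∠ = arctan(200/20) ≈ 84.29°
∠G = 0.00° − 84.29° = -84.29°

-84.3°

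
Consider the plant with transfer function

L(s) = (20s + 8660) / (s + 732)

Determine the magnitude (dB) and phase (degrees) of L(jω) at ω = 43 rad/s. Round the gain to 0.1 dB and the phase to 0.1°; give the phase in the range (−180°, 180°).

21.5 dB, 2.3°

Substitute s = j43:
Numerator: 20(j43) + 8660 = 8660 + j860
Denominator: (j43) + 732 = 732 + j43
|N| = √(8660² + 860²) ≈ 8702.6, ∠N ≈ 5.67°
|D| = √(732² + 43²) ≈ 733.26, ∠D ≈ 3.36°
|L| = 8702.6 / 733.26 ≈ 11.868
Gain = 20 log₁₀(11.868) ≈ 21.49 dB
∠L = 5.67° − 3.36° = 2.31°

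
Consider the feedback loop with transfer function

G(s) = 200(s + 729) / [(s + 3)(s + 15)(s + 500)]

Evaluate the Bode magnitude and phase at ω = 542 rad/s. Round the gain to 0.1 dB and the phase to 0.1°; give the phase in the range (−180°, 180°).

-61.5 dB, 171.2°

At s = jω = j542:
zero (s+729): 729 + j542 → |·| = √(729²+542²) = √825205 ≈ 908.41, ∠ = arctan(542/729) ≈ 36.63°
pole (s+3): 3 + j542 → |·| = √(3²+542²) = √293773 ≈ 542.01, ∠ = arctan(542/3) ≈ 89.68°
pole (s+15): 15 + j542 → |·| = √(15²+542²) = √293989 ≈ 542.21, ∠ = arctan(542/15) ≈ 88.41°
pole (s+500): 500 + j542 → |·| = √(500²+542²) = √543764 ≈ 737.4, ∠ = arctan(542/500) ≈ 47.31°
|G| = 200 · 908.41 / 2.1671e+08 ≈ 0.00083836
Gain = 20 log₁₀(0.00083836) ≈ -61.53 dB
∠G = 36.63° − 225.40° = -188.77° ≡ 171.23° (principal value)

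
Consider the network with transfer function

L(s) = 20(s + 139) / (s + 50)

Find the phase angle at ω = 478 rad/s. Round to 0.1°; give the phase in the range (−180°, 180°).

-10.2°

At s = jω = j478:
zero (s+139): 139 + j478 → |·| = √(139²+478²) = √247805 ≈ 497.8, ∠ = arctan(478/139) ≈ 73.79°
pole (s+50): 50 + j478 → |·| = √(50²+478²) = √230984 ≈ 480.61, ∠ = arctan(478/50) ≈ 84.03°
∠L = 73.79° − 84.03° = -10.24°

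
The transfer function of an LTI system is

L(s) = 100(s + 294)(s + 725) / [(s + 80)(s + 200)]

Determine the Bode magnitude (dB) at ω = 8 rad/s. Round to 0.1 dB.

62.4 dB

At s = jω = j8:
zero (s+294): 294 + j8 → |·| = √(294²+8²) = √86500 ≈ 294.11, ∠ = arctan(8/294) ≈ 1.56°
zero (s+725): 725 + j8 → |·| = √(725²+8²) = √525689 ≈ 725.04, ∠ = arctan(8/725) ≈ 0.63°
pole (s+80): 80 + j8 → |·| = √(80²+8²) = √6464 ≈ 80.399, ∠ = arctan(8/80) ≈ 5.71°
pole (s+200): 200 + j8 → |·| = √(200²+8²) = √40064 ≈ 200.16, ∠ = arctan(8/200) ≈ 2.29°
|L| = 100 · 2.1324e+05 / 16093 ≈ 1325
Gain = 20 log₁₀(1325) ≈ 62.44 dB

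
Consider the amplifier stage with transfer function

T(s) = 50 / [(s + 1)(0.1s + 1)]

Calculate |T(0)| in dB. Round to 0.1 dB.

34.0 dB

T(0) = 50 · 1 / 1 = 50
20 log₁₀(50) ≈ 33.98 dB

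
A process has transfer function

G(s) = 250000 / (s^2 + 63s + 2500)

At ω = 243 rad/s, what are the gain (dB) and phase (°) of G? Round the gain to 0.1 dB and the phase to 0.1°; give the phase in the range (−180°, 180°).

12.6 dB, -164.9°

At s = jω = j243:
quadratic: (j243)² + 63·j243 + 2500 = -56549 + j15309 → |·| ≈ 58585, ∠ ≈ 164.85°
|G| = 250000 / 58585 ≈ 4.2673
Gain = 20 log₁₀(4.2673) ≈ 12.60 dB
∠G = 0.00° − 164.85° = -164.85°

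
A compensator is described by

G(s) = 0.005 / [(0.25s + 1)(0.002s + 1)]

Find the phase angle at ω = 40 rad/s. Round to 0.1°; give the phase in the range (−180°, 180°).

At ω = 40 rad/s:
pole (1 + j40·0.25) = 1 + j10 → |·| ≈ 10.05, ∠ ≈ 84.29°
pole (1 + j40·0.002) = 1 + j0.08 → |·| ≈ 1.0032, ∠ ≈ 4.57°
∠G = (0°) − (84.29° + 4.57°) = -88.86°

-88.9°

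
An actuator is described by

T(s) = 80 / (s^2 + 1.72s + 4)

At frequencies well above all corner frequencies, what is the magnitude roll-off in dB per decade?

-40 dB/decade

Each pole contributes −20 dB/decade at high frequency; each zero contributes +20 dB/decade.
Net: 0 zero(s) − 2 pole(s) → -40 dB/decade.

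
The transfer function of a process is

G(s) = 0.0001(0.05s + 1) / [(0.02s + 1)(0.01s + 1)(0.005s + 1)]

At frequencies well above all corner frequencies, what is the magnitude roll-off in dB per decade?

-40 dB/decade

Each pole contributes −20 dB/decade at high frequency; each zero contributes +20 dB/decade.
Net: 1 zero(s) − 3 pole(s) → -40 dB/decade.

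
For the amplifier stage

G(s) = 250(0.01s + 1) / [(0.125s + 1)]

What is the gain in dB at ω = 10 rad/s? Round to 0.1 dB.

43.9 dB

At ω = 10 rad/s:
zero (1 + j10·0.01) = 1 + j0.1 → |·| ≈ 1.005, ∠ ≈ 5.71°
pole (1 + j10·0.125) = 1 + j1.25 → |·| ≈ 1.6008, ∠ ≈ 51.34°
|G| = 250 · 1.005 / (1.6008) ≈ 156.95
Gain = 20 log₁₀(156.95) ≈ 43.92 dB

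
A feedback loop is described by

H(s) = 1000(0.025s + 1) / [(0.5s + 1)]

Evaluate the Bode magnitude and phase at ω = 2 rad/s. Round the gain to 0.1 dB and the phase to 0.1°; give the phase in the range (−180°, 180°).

57.0 dB, -42.1°

At ω = 2 rad/s:
zero (1 + j2·0.025) = 1 + j0.05 → |·| ≈ 1.0012, ∠ ≈ 2.86°
pole (1 + j2·0.5) = 1 + j1 → |·| ≈ 1.4142, ∠ ≈ 45.00°
|H| = 1000 · 1.0012 / (1.4142) ≈ 707.96
Gain = 20 log₁₀(707.96) ≈ 57.00 dB
∠H = (2.86°) − (45.00°) = -42.14°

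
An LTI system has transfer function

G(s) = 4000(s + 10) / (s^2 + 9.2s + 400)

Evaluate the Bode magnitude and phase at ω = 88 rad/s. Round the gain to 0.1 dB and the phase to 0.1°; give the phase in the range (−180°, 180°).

At s = jω = j88:
zero (s+10): 10 + j88 → |·| = √(10²+88²) = √7844 ≈ 88.566, ∠ = arctan(88/10) ≈ 83.52°
quadratic: (j88)² + 9.2·j88 + 400 = -7344 + j809.6 → |·| ≈ 7388.5, ∠ ≈ 173.71°
|G| = 4000 · 88.566 / 7388.5 ≈ 47.948
Gain = 20 log₁₀(47.948) ≈ 33.62 dB
∠G = 83.52° − 173.71° = -90.19°

33.6 dB, -90.2°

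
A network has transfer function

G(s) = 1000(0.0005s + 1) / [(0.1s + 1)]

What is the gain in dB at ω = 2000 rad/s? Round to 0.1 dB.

At ω = 2000 rad/s:
zero (1 + j2000·0.0005) = 1 + j1 → |·| ≈ 1.4142, ∠ ≈ 45.00°
pole (1 + j2000·0.1) = 1 + j200 → |·| ≈ 200, ∠ ≈ 89.71°
|G| = 1000 · 1.4142 / (200) ≈ 7.071
Gain = 20 log₁₀(7.071) ≈ 16.99 dB

17.0 dB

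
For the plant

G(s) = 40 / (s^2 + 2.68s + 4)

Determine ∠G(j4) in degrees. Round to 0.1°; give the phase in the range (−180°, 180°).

At s = jω = j4:
quadratic: (j4)² + 2.68·j4 + 4 = -12 + j10.72 → |·| ≈ 16.091, ∠ ≈ 138.22°
∠G = 0.00° − 138.22° = -138.22°

-138.2°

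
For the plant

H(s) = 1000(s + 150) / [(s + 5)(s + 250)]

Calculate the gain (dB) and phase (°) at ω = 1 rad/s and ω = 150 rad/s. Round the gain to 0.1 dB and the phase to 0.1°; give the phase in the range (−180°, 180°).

ω = 1: 41.4 dB, -11.2°; ω = 150: 13.7 dB, -74.1°

At s = jω = j1:
zero (s+150): 150 + j1 → |·| = √(150²+1²) = √22501 ≈ 150, ∠ = arctan(1/150) ≈ 0.38°
pole (s+5): 5 + j1 → |·| = √(5²+1²) = √26 ≈ 5.099, ∠ = arctan(1/5) ≈ 11.31°
pole (s+250): 250 + j1 → |·| = √(250²+1²) = √62501 ≈ 250, ∠ = arctan(1/250) ≈ 0.23°
|H| = 1000 · 150 / 1274.8 ≈ 117.67
Gain = 20 log₁₀(117.67) ≈ 41.41 dB
∠H = 0.38° − 11.54° = -11.16°

At s = jω = j150:
zero (s+150): 150 + j150 → |·| = √(150²+150²) = √45000 ≈ 212.13, ∠ = arctan(150/150) ≈ 45.00°
pole (s+5): 5 + j150 → |·| = √(5²+150²) = √22525 ≈ 150.08, ∠ = arctan(150/5) ≈ 88.09°
pole (s+250): 250 + j150 → |·| = √(250²+150²) = √85000 ≈ 291.55, ∠ = arctan(150/250) ≈ 30.96°
|H| = 1000 · 212.13 / 43756 ≈ 4.848
Gain = 20 log₁₀(4.848) ≈ 13.71 dB
∠H = 45.00° − 119.05° = -74.05°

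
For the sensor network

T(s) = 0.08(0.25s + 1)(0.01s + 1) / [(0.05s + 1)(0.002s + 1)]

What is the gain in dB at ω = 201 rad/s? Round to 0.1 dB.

At ω = 201 rad/s:
zero (1 + j201·0.25) = 1 + j50.25 → |·| ≈ 50.26, ∠ ≈ 88.86°
zero (1 + j201·0.01) = 1 + j2.01 → |·| ≈ 2.245, ∠ ≈ 63.55°
pole (1 + j201·0.05) = 1 + j10.05 → |·| ≈ 10.1, ∠ ≈ 84.32°
pole (1 + j201·0.002) = 1 + j0.402 → |·| ≈ 1.0778, ∠ ≈ 21.90°
|T| = 0.08 · 50.26 · 2.245 / (10.1 · 1.0778) ≈ 0.82922
Gain = 20 log₁₀(0.82922) ≈ -1.63 dB

-1.6 dB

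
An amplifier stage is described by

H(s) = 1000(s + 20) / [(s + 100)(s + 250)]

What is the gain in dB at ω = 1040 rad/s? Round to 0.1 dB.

-0.6 dB

At s = jω = j1040:
zero (s+20): 20 + j1040 → |·| = √(20²+1040²) = √1082000 ≈ 1040.2, ∠ = arctan(1040/20) ≈ 88.90°
pole (s+100): 100 + j1040 → |·| = √(100²+1040²) = √1091600 ≈ 1044.8, ∠ = arctan(1040/100) ≈ 84.51°
pole (s+250): 250 + j1040 → |·| = √(250²+1040²) = √1144100 ≈ 1069.6, ∠ = arctan(1040/250) ≈ 76.48°
|H| = 1000 · 1040.2 / 1.1175e+06 ≈ 0.93083
Gain = 20 log₁₀(0.93083) ≈ -0.62 dB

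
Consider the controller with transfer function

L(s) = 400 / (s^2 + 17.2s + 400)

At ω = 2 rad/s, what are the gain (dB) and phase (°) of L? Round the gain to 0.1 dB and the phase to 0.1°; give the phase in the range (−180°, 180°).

At s = jω = j2:
quadratic: (j2)² + 17.2·j2 + 400 = 396 + j34.4 → |·| ≈ 397.49, ∠ ≈ 4.96°
|L| = 400 / 397.49 ≈ 1.0063
Gain = 20 log₁₀(1.0063) ≈ 0.05 dB
∠L = 0.00° − 4.96° = -4.96°

0.1 dB, -5.0°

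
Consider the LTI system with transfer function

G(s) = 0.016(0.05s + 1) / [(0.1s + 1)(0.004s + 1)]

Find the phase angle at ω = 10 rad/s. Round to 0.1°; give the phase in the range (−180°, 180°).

-20.7°

At ω = 10 rad/s:
zero (1 + j10·0.05) = 1 + j0.5 → |·| ≈ 1.118, ∠ ≈ 26.57°
pole (1 + j10·0.1) = 1 + j1 → |·| ≈ 1.4142, ∠ ≈ 45.00°
pole (1 + j10·0.004) = 1 + j0.04 → |·| ≈ 1.0008, ∠ ≈ 2.29°
∠G = (26.57°) − (45.00° + 2.29°) = -20.72°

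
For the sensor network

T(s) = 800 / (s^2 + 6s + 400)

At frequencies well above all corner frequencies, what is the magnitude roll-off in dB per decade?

-40 dB/decade

Each pole contributes −20 dB/decade at high frequency; each zero contributes +20 dB/decade.
Net: 0 zero(s) − 2 pole(s) → -40 dB/decade.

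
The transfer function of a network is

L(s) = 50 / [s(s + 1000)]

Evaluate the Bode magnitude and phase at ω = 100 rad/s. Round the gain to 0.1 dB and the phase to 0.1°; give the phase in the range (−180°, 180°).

-66.1 dB, -95.7°

At s = jω = j100:
pole (s+1000): 1000 + j100 → |·| = √(1000²+100²) = √1010000 ≈ 1005, ∠ = arctan(100/1000) ≈ 5.71°
pole at origin: |s| = 100, ∠ = 90.00° (in denominator)
|L| = 50 / 1.005e+05 ≈ 0.00049751
Gain = 20 log₁₀(0.00049751) ≈ -66.06 dB
∠L = 0.00° − 95.71° = -95.71°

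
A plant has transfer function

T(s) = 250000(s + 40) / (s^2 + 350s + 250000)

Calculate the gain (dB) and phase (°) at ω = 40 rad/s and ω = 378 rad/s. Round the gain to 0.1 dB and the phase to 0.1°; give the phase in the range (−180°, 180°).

At s = jω = j40:
zero (s+40): 40 + j40 → |·| = √(40²+40²) = √3200 ≈ 56.569, ∠ = arctan(40/40) ≈ 45.00°
quadratic: (j40)² + 350·j40 + 250000 = 248400 + j14000 → |·| ≈ 2.4879e+05, ∠ ≈ 3.23°
|T| = 250000 · 56.569 / 2.4879e+05 ≈ 56.844
Gain = 20 log₁₀(56.844) ≈ 35.09 dB
∠T = 45.00° − 3.23° = 41.77°

At s = jω = j378:
zero (s+40): 40 + j378 → |·| = √(40²+378²) = √144484 ≈ 380.11, ∠ = arctan(378/40) ≈ 83.96°
quadratic: (j378)² + 350·j378 + 250000 = 107116 + j132300 → |·| ≈ 1.7023e+05, ∠ ≈ 51.00°
|T| = 250000 · 380.11 / 1.7023e+05 ≈ 558.23
Gain = 20 log₁₀(558.23) ≈ 54.94 dB
∠T = 83.96° − 51.00° = 32.96°

ω = 40: 35.1 dB, 41.8°; ω = 378: 54.9 dB, 33.0°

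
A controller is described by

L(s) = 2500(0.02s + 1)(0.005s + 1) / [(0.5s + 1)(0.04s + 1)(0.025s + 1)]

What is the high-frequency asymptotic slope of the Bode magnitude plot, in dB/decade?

-20 dB/decade

Each pole contributes −20 dB/decade at high frequency; each zero contributes +20 dB/decade.
Net: 2 zero(s) − 3 pole(s) → -20 dB/decade.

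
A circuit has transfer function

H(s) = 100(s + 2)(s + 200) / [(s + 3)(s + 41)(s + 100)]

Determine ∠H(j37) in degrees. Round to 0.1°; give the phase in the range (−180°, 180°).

At s = jω = j37:
zero (s+2): 2 + j37 → |·| = √(2²+37²) = √1373 ≈ 37.054, ∠ = arctan(37/2) ≈ 86.91°
zero (s+200): 200 + j37 → |·| = √(200²+37²) = √41369 ≈ 203.39, ∠ = arctan(37/200) ≈ 10.48°
pole (s+3): 3 + j37 → |·| = √(3²+37²) = √1378 ≈ 37.121, ∠ = arctan(37/3) ≈ 85.36°
pole (s+41): 41 + j37 → |·| = √(41²+37²) = √3050 ≈ 55.227, ∠ = arctan(37/41) ≈ 42.06°
pole (s+100): 100 + j37 → |·| = √(100²+37²) = √11369 ≈ 106.63, ∠ = arctan(37/100) ≈ 20.30°
∠H = 97.39° − 147.72° = -50.33°

-50.3°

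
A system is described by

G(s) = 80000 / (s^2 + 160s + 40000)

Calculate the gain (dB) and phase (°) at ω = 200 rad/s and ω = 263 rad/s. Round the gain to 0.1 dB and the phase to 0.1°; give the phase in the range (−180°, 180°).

At s = jω = j200:
quadratic: (j200)² + 160·j200 + 40000 = 0 + j32000 → |·| ≈ 32000, ∠ ≈ 90.00°
|G| = 80000 / 32000 ≈ 2.5
Gain = 20 log₁₀(2.5) ≈ 7.96 dB
∠G = 0.00° − 90.00° = -90.00°

At s = jω = j263:
quadratic: (j263)² + 160·j263 + 40000 = -29169 + j42080 → |·| ≈ 51201, ∠ ≈ 124.73°
|G| = 80000 / 51201 ≈ 1.5625
Gain = 20 log₁₀(1.5625) ≈ 3.88 dB
∠G = 0.00° − 124.73° = -124.73°

ω = 200: 8.0 dB, -90.0°; ω = 263: 3.9 dB, -124.7°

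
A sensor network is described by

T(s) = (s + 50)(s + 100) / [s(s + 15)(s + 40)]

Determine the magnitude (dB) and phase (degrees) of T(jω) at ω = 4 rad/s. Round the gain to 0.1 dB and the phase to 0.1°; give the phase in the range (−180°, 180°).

At s = jω = j4:
zero (s+50): 50 + j4 → |·| = √(50²+4²) = √2516 ≈ 50.16, ∠ = arctan(4/50) ≈ 4.57°
zero (s+100): 100 + j4 → |·| = √(100²+4²) = √10016 ≈ 100.08, ∠ = arctan(4/100) ≈ 2.29°
pole (s+15): 15 + j4 → |·| = √(15²+4²) = √241 ≈ 15.524, ∠ = arctan(4/15) ≈ 14.93°
pole (s+40): 40 + j4 → |·| = √(40²+4²) = √1616 ≈ 40.2, ∠ = arctan(4/40) ≈ 5.71°
pole at origin: |s| = 4, ∠ = 90.00° (in denominator)
|T| = 1 · 5020 / 2496.3 ≈ 2.011
Gain = 20 log₁₀(2.011) ≈ 6.07 dB
∠T = 6.86° − 110.64° = -103.78°

6.1 dB, -103.8°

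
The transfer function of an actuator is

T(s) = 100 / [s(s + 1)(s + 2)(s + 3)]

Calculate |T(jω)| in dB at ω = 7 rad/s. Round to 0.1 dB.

-28.8 dB

At s = jω = j7:
pole (s+1): 1 + j7 → |·| = √(1²+7²) = √50 ≈ 7.0711, ∠ = arctan(7/1) ≈ 81.87°
pole (s+2): 2 + j7 → |·| = √(2²+7²) = √53 ≈ 7.2801, ∠ = arctan(7/2) ≈ 74.05°
pole (s+3): 3 + j7 → |·| = √(3²+7²) = √58 ≈ 7.6158, ∠ = arctan(7/3) ≈ 66.80°
pole at origin: |s| = 7, ∠ = 90.00° (in denominator)
|T| = 100 / 2744.3 ≈ 0.036439
Gain = 20 log₁₀(0.036439) ≈ -28.77 dB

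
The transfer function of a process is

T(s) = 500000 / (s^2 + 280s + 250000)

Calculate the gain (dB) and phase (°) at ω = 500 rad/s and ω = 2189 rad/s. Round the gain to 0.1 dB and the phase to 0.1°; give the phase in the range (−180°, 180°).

At s = jω = j500:
quadratic: (j500)² + 280·j500 + 250000 = 0 + j140000 → |·| ≈ 1.4e+05, ∠ ≈ 90.00°
|T| = 500000 / 1.4e+05 ≈ 3.5714
Gain = 20 log₁₀(3.5714) ≈ 11.06 dB
∠T = 0.00° − 90.00° = -90.00°

At s = jω = j2189:
quadratic: (j2189)² + 280·j2189 + 250000 = -4541721 + j612920 → |·| ≈ 4.5829e+06, ∠ ≈ 172.31°
|T| = 500000 / 4.5829e+06 ≈ 0.1091
Gain = 20 log₁₀(0.1091) ≈ -19.24 dB
∠T = 0.00° − 172.31° = -172.31°

ω = 500: 11.1 dB, -90.0°; ω = 2189: -19.2 dB, -172.3°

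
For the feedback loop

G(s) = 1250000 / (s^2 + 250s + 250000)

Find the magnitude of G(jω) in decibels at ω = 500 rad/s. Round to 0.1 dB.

20.0 dB

At s = jω = j500:
quadratic: (j500)² + 250·j500 + 250000 = 0 + j125000 → |·| ≈ 1.25e+05, ∠ ≈ 90.00°
|G| = 1250000 / 1.25e+05 ≈ 10
Gain = 20 log₁₀(10) ≈ 20.00 dB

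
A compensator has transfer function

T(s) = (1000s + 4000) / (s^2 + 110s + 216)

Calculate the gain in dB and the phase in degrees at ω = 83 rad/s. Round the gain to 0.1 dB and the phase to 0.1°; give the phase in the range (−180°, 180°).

Substitute s = j83:
Numerator: 1000(j83) + 4000 = 4000 + j83000
Denominator: (j83)^2 + 110(j83) + 216 = -6673 + j9130
|N| = √(4000² + 83000²) ≈ 83096, ∠N ≈ 87.24°
|D| = √(6673² + 9130²) ≈ 11309, ∠D ≈ 126.16°
|T| = 83096 / 11309 ≈ 7.3478
Gain = 20 log₁₀(7.3478) ≈ 17.32 dB
∠T = 87.24° − 126.16° = -38.92°

17.3 dB, -38.9°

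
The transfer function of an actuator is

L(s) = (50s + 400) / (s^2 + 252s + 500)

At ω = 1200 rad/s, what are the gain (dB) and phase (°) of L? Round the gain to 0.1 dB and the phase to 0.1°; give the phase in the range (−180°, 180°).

-27.8 dB, -78.5°

Substitute s = j1200:
Numerator: 50(j1200) + 400 = 400 + j60000
Denominator: (j1200)^2 + 252(j1200) + 500 = -1439500 + j302400
|N| = √(400² + 60000²) ≈ 60001, ∠N ≈ 89.62°
|D| = √(1439500² + 302400²) ≈ 1.4709e+06, ∠D ≈ 168.14°
|L| = 60001 / 1.4709e+06 ≈ 0.040792
Gain = 20 log₁₀(0.040792) ≈ -27.79 dB
∠L = 89.62° − 168.14° = -78.52°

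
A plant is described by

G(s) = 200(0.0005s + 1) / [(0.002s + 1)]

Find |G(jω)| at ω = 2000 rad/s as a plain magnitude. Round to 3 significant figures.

At ω = 2000 rad/s:
zero (1 + j2000·0.0005) = 1 + j1 → |·| ≈ 1.4142, ∠ ≈ 45.00°
pole (1 + j2000·0.002) = 1 + j4 → |·| ≈ 4.1231, ∠ ≈ 75.96°
|G| = 200 · 1.4142 / (4.1231) ≈ 68.599

68.6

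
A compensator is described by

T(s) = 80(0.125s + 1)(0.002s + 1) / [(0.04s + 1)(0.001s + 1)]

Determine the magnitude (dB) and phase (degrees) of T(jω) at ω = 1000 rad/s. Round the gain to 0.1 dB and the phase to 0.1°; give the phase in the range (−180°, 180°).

At ω = 1000 rad/s:
zero (1 + j1000·0.125) = 1 + j125 → |·| ≈ 125, ∠ ≈ 89.54°
zero (1 + j1000·0.002) = 1 + j2 → |·| ≈ 2.2361, ∠ ≈ 63.43°
pole (1 + j1000·0.04) = 1 + j40 → |·| ≈ 40.012, ∠ ≈ 88.57°
pole (1 + j1000·0.001) = 1 + j1 → |·| ≈ 1.4142, ∠ ≈ 45.00°
|T| = 80 · 125 · 2.2361 / (40.012 · 1.4142) ≈ 395.18
Gain = 20 log₁₀(395.18) ≈ 51.94 dB
∠T = (89.54° + 63.43°) − (88.57° + 45.00°) = 19.40°

51.9 dB, 19.4°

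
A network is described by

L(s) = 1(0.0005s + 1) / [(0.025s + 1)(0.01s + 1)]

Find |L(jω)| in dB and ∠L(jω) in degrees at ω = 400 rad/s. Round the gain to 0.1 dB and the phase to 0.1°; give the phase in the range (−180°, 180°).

At ω = 400 rad/s:
zero (1 + j400·0.0005) = 1 + j0.2 → |·| ≈ 1.0198, ∠ ≈ 11.31°
pole (1 + j400·0.025) = 1 + j10 → |·| ≈ 10.05, ∠ ≈ 84.29°
pole (1 + j400·0.01) = 1 + j4 → |·| ≈ 4.1231, ∠ ≈ 75.96°
|L| = 1 · 1.0198 / (10.05 · 4.1231) ≈ 0.024611
Gain = 20 log₁₀(0.024611) ≈ -32.18 dB
∠L = (11.31°) − (84.29° + 75.96°) = -148.94°

-32.2 dB, -148.9°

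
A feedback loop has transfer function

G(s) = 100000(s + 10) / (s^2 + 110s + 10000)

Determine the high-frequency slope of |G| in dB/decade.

-20 dB/decade

Each pole contributes −20 dB/decade at high frequency; each zero contributes +20 dB/decade.
Net: 1 zero(s) − 2 pole(s) → -20 dB/decade.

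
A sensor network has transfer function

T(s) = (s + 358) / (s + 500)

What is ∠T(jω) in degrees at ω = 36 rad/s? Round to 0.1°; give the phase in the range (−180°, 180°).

1.6°

At s = jω = j36:
zero (s+358): 358 + j36 → |·| = √(358²+36²) = √129460 ≈ 359.81, ∠ = arctan(36/358) ≈ 5.74°
pole (s+500): 500 + j36 → |·| = √(500²+36²) = √251296 ≈ 501.29, ∠ = arctan(36/500) ≈ 4.12°
∠T = 5.74° − 4.12° = 1.62°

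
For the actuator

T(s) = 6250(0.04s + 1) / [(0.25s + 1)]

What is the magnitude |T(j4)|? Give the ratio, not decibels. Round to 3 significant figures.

4.48e+03

At ω = 4 rad/s:
zero (1 + j4·0.04) = 1 + j0.16 → |·| ≈ 1.0127, ∠ ≈ 9.09°
pole (1 + j4·0.25) = 1 + j1 → |·| ≈ 1.4142, ∠ ≈ 45.00°
|T| = 6250 · 1.0127 / (1.4142) ≈ 4475.6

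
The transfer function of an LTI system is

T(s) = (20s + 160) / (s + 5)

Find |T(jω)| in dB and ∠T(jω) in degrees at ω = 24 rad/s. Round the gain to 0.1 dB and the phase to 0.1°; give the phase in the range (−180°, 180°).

Substitute s = j24:
Numerator: 20(j24) + 160 = 160 + j480
Denominator: (j24) + 5 = 5 + j24
|N| = √(160² + 480²) ≈ 505.96, ∠N ≈ 71.57°
|D| = √(5² + 24²) ≈ 24.515, ∠D ≈ 78.23°
|T| = 505.96 / 24.515 ≈ 20.639
Gain = 20 log₁₀(20.639) ≈ 26.29 dB
∠T = 71.57° − 78.23° = -6.66°

26.3 dB, -6.7°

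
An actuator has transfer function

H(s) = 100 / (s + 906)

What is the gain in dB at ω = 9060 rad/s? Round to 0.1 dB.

-39.2 dB

At s = jω = j9060:
pole (s+906): 906 + j9060 → |·| = √(906²+9060²) = √82904436 ≈ 9105.2, ∠ = arctan(9060/906) ≈ 84.29°
|H| = 100 / 9105.2 ≈ 0.010983
Gain = 20 log₁₀(0.010983) ≈ -39.19 dB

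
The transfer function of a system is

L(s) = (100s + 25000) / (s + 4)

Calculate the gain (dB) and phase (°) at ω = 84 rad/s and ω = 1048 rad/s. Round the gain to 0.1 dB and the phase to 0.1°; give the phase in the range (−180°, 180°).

ω = 84: 49.9 dB, -68.7°; ω = 1048: 40.2 dB, -13.2°

Substitute s = j84:
Numerator: 100(j84) + 25000 = 25000 + j8400
Denominator: (j84) + 4 = 4 + j84
|N| = √(25000² + 8400²) ≈ 26373, ∠N ≈ 18.57°
|D| = √(4² + 84²) ≈ 84.095, ∠D ≈ 87.27°
|L| = 26373 / 84.095 ≈ 313.61
Gain = 20 log₁₀(313.61) ≈ 49.93 dB
∠L = 18.57° − 87.27° = -68.70°

Substitute s = j1048:
Numerator: 100(j1048) + 25000 = 25000 + j104800
Denominator: (j1048) + 4 = 4 + j1048
|N| = √(25000² + 104800²) ≈ 1.0774e+05, ∠N ≈ 76.58°
|D| = √(4² + 1048²) ≈ 1048, ∠D ≈ 89.78°
|L| = 1.0774e+05 / 1048 ≈ 102.81
Gain = 20 log₁₀(102.81) ≈ 40.24 dB
∠L = 76.58° − 89.78° = -13.20°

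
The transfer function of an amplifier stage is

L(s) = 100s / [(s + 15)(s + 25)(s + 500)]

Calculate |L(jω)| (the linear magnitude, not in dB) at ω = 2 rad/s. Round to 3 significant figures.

0.00105

At s = jω = j2:
zero at origin: s = j2 → |·| = 2, ∠ = 90.00°
pole (s+15): 15 + j2 → |·| = √(15²+2²) = √229 ≈ 15.133, ∠ = arctan(2/15) ≈ 7.59°
pole (s+25): 25 + j2 → |·| = √(25²+2²) = √629 ≈ 25.08, ∠ = arctan(2/25) ≈ 4.57°
pole (s+500): 500 + j2 → |·| = √(500²+2²) = √250004 ≈ 500, ∠ = arctan(2/500) ≈ 0.23°
|L| = 100 · 2 / 1.8977e+05 ≈ 0.0010539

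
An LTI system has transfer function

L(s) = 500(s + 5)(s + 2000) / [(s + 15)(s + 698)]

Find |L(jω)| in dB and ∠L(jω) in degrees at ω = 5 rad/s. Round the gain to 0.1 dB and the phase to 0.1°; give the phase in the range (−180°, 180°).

At s = jω = j5:
zero (s+5): 5 + j5 → |·| = √(5²+5²) = √50 ≈ 7.0711, ∠ = arctan(5/5) ≈ 45.00°
zero (s+2000): 2000 + j5 → |·| = √(2000²+5²) = √4000025 ≈ 2000, ∠ = arctan(5/2000) ≈ 0.14°
pole (s+15): 15 + j5 → |·| = √(15²+5²) = √250 ≈ 15.811, ∠ = arctan(5/15) ≈ 18.43°
pole (s+698): 698 + j5 → |·| = √(698²+5²) = √487229 ≈ 698.02, ∠ = arctan(5/698) ≈ 0.41°
|L| = 500 · 14142 / 11036 ≈ 640.72
Gain = 20 log₁₀(640.72) ≈ 56.13 dB
∠L = 45.14° − 18.84° = 26.30°

56.1 dB, 26.3°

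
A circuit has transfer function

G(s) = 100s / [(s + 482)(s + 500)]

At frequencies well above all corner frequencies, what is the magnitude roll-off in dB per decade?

Each pole contributes −20 dB/decade at high frequency; each zero contributes +20 dB/decade.
Net: 1 zero(s) − 2 pole(s) → -20 dB/decade.

-20 dB/decade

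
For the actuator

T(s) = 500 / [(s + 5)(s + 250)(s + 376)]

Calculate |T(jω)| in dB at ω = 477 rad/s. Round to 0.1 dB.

At s = jω = j477:
pole (s+5): 5 + j477 → |·| = √(5²+477²) = √227554 ≈ 477.03, ∠ = arctan(477/5) ≈ 89.40°
pole (s+250): 250 + j477 → |·| = √(250²+477²) = √290029 ≈ 538.54, ∠ = arctan(477/250) ≈ 62.34°
pole (s+376): 376 + j477 → |·| = √(376²+477²) = √368905 ≈ 607.38, ∠ = arctan(477/376) ≈ 51.75°
|T| = 500 / 1.5604e+08 ≈ 3.2043e-06
Gain = 20 log₁₀(3.2043e-06) ≈ -109.89 dB

-109.9 dB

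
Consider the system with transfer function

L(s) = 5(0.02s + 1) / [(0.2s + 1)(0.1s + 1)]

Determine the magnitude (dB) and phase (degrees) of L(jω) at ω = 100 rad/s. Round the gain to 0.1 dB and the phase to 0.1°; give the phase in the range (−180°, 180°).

At ω = 100 rad/s:
zero (1 + j100·0.02) = 1 + j2 → |·| ≈ 2.2361, ∠ ≈ 63.43°
pole (1 + j100·0.2) = 1 + j20 → |·| ≈ 20.025, ∠ ≈ 87.14°
pole (1 + j100·0.1) = 1 + j10 → |·| ≈ 10.05, ∠ ≈ 84.29°
|L| = 5 · 2.2361 / (20.025 · 10.05) ≈ 0.055555
Gain = 20 log₁₀(0.055555) ≈ -25.11 dB
∠L = (63.43°) − (87.14° + 84.29°) = -108.00°

-25.1 dB, -108.0°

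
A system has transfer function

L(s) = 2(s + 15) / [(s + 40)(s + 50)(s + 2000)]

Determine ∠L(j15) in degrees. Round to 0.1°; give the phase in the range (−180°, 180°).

7.3°

At s = jω = j15:
zero (s+15): 15 + j15 → |·| = √(15²+15²) = √450 ≈ 21.213, ∠ = arctan(15/15) ≈ 45.00°
pole (s+40): 40 + j15 → |·| = √(40²+15²) = √1825 ≈ 42.72, ∠ = arctan(15/40) ≈ 20.56°
pole (s+50): 50 + j15 → |·| = √(50²+15²) = √2725 ≈ 52.202, ∠ = arctan(15/50) ≈ 16.70°
pole (s+2000): 2000 + j15 → |·| = √(2000²+15²) = √4000225 ≈ 2000.1, ∠ = arctan(15/2000) ≈ 0.43°
∠L = 45.00° − 37.69° = 7.31°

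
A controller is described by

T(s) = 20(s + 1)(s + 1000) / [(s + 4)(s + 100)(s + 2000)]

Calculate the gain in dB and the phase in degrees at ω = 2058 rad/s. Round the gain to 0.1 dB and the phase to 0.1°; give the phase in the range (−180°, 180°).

-42.2 dB, -68.9°

At s = jω = j2058:
zero (s+1): 1 + j2058 → |·| = √(1²+2058²) = √4235365 ≈ 2058, ∠ = arctan(2058/1) ≈ 89.97°
zero (s+1000): 1000 + j2058 → |·| = √(1000²+2058²) = √5235364 ≈ 2288.1, ∠ = arctan(2058/1000) ≈ 64.08°
pole (s+4): 4 + j2058 → |·| = √(4²+2058²) = √4235380 ≈ 2058, ∠ = arctan(2058/4) ≈ 89.89°
pole (s+100): 100 + j2058 → |·| = √(100²+2058²) = √4245364 ≈ 2060.4, ∠ = arctan(2058/100) ≈ 87.22°
pole (s+2000): 2000 + j2058 → |·| = √(2000²+2058²) = √8235364 ≈ 2869.7, ∠ = arctan(2058/2000) ≈ 45.82°
|T| = 20 · 4.7089e+06 / 1.2168e+10 ≈ 0.0077398
Gain = 20 log₁₀(0.0077398) ≈ -42.23 dB
∠T = 154.05° − 222.93° = -68.88°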